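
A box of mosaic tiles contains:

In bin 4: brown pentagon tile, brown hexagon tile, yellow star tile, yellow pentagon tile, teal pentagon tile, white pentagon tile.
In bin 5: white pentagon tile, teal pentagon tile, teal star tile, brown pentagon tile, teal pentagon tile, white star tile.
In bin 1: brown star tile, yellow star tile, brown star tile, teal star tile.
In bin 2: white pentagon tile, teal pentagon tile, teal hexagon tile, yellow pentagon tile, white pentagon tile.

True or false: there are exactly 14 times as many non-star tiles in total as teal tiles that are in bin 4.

There are 14 non-star tiles.
There is 1 teal tile in bin 4.
The claim requires 14 = 14 × 1 = 14, which holds.

True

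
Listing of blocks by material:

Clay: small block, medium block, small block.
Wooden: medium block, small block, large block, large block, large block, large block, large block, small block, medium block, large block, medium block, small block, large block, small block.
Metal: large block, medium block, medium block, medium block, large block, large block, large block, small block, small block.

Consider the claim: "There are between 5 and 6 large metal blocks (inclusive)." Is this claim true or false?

False

|large metal blocks| = 4.
The claim requires 5 ≤ 4 ≤ 6, which does not hold.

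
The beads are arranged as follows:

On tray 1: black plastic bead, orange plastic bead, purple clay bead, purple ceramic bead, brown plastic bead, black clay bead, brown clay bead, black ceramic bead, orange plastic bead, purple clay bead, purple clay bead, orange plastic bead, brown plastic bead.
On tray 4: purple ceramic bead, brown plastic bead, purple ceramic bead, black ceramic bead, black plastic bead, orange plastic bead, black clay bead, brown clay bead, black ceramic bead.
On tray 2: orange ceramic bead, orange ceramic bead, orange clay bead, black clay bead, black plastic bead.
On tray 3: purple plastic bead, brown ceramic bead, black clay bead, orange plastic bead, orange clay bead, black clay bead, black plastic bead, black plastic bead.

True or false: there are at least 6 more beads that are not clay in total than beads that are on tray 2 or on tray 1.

False

|beads that are not clay| = 23.
|beads on tray 2 or on tray 1| = 18.
The claim requires 23 − 18 = 5 ≥ 6, which does not hold.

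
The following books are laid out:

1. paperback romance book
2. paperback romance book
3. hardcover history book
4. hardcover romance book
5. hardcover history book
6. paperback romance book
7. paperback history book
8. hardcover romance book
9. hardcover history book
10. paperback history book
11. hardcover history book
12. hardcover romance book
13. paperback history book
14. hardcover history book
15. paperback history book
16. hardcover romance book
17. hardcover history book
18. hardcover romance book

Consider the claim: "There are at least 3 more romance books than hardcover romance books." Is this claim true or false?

True

|romance books| = 8.
|hardcover romance books| = 5.
The claim requires 8 − 5 = 3 ≥ 3, which holds.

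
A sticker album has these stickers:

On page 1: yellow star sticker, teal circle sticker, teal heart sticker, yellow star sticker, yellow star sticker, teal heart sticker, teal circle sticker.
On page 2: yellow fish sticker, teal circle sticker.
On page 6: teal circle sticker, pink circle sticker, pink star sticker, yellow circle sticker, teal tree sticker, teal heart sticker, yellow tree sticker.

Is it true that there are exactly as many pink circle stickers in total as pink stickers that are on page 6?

False

|pink circle stickers| = 1.
|pink stickers on page 6| = 2.
The claim requires 1 = 2, which does not hold.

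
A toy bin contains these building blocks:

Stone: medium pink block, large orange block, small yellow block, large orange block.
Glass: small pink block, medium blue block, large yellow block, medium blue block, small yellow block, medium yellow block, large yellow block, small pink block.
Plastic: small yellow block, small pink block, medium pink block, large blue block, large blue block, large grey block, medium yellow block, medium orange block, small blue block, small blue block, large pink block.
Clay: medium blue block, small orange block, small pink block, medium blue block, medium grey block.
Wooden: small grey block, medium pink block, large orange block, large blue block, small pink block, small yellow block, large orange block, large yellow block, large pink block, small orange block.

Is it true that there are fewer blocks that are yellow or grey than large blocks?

True

blocks that are yellow or grey: 12.
large blocks: 13.
The claim requires 12 < 13, which holds.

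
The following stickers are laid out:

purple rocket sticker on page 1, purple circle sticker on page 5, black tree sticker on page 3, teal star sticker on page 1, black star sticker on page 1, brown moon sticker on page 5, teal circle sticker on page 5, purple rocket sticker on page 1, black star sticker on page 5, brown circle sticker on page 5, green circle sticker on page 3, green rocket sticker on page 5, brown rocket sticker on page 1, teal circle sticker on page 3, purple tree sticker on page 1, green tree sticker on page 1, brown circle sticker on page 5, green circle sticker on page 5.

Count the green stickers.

4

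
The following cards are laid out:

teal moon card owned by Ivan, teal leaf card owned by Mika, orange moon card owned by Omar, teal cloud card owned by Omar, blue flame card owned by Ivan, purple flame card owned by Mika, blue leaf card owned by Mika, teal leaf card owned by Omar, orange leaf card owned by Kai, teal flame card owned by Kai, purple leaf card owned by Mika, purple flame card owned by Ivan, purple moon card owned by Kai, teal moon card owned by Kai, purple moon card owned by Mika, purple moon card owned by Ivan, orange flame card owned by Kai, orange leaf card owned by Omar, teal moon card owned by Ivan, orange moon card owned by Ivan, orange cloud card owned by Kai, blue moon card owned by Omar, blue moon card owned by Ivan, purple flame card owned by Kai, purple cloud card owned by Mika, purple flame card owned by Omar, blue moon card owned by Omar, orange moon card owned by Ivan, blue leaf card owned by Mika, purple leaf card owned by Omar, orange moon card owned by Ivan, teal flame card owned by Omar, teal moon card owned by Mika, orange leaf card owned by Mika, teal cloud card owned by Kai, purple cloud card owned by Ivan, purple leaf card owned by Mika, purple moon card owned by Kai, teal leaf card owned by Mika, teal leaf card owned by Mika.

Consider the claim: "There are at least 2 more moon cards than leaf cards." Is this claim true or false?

True

moon cards: 15.
leaf cards: 12.
The claim requires 15 − 12 = 3 ≥ 2, which holds.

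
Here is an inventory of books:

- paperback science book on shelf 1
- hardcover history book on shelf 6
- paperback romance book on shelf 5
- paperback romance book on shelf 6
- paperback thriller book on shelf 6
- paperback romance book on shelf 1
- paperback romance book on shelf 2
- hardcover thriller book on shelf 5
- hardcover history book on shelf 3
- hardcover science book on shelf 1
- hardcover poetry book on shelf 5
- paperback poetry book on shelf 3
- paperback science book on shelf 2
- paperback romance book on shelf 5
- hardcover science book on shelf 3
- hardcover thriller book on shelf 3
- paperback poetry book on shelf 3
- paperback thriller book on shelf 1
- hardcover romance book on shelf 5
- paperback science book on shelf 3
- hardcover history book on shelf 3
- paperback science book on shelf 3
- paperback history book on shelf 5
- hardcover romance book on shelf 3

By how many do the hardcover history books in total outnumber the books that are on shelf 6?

0

hardcover history books: 3.
books on shelf 6: 3.
3 − 3 = 0.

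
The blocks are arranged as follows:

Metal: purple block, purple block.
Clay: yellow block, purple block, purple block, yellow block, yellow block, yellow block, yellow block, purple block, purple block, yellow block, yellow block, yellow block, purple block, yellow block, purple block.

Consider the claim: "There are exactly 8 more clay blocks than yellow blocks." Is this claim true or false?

|clay blocks| = 15.
|yellow blocks| = 9.
The claim requires 15 − 9 (= 6) to equal 8, which does not hold.

False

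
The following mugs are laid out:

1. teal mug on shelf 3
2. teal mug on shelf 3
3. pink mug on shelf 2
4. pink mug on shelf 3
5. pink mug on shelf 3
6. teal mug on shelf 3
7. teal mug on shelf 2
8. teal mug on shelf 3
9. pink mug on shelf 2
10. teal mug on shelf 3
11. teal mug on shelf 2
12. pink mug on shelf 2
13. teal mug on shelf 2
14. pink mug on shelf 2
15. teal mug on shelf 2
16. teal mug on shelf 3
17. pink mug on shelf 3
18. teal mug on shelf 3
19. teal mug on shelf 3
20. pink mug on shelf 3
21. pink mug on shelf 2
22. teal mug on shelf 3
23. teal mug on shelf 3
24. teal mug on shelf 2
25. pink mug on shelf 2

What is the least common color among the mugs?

Counts by color: teal 15, pink 10.
The minimum is 10, held uniquely by pink.

pink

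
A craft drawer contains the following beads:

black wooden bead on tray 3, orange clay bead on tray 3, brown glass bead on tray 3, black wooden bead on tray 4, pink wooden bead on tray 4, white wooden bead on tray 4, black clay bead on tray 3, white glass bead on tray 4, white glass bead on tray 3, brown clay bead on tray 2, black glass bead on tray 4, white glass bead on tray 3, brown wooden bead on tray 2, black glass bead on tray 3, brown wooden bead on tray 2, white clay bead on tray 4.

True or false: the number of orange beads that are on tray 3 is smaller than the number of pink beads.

orange beads on tray 3: 1.
pink beads: 1.
The claim requires 1 < 1, which does not hold.

False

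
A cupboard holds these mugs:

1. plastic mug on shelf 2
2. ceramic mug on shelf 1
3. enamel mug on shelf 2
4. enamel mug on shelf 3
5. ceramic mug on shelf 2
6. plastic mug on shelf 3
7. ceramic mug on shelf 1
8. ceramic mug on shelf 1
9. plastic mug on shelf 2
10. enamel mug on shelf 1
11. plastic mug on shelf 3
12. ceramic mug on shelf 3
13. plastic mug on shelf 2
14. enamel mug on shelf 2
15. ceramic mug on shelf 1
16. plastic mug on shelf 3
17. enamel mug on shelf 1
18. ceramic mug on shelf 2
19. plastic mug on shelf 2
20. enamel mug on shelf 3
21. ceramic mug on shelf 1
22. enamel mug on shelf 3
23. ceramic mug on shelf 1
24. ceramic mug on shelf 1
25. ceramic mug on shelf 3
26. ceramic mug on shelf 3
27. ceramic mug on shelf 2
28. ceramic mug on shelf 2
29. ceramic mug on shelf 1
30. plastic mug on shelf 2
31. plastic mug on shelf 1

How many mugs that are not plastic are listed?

22

Total mugs: 31; with the excluded value: 9; remaining 31 − 9 = 22.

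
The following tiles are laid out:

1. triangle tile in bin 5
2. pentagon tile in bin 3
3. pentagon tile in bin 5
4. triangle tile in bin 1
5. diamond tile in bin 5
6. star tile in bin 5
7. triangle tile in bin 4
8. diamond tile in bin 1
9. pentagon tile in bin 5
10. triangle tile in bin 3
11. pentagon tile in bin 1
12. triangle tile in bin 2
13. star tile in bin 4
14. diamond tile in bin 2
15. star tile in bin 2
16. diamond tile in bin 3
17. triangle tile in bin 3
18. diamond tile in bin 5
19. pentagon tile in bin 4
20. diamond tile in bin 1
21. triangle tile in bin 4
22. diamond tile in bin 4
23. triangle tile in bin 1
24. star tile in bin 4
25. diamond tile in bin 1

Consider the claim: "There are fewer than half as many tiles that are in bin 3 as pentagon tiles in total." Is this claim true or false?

There are 4 tiles in bin 3.
There are 5 pentagon tiles.
The claim requires 2 × 4 = 8 < 5, which does not hold.

False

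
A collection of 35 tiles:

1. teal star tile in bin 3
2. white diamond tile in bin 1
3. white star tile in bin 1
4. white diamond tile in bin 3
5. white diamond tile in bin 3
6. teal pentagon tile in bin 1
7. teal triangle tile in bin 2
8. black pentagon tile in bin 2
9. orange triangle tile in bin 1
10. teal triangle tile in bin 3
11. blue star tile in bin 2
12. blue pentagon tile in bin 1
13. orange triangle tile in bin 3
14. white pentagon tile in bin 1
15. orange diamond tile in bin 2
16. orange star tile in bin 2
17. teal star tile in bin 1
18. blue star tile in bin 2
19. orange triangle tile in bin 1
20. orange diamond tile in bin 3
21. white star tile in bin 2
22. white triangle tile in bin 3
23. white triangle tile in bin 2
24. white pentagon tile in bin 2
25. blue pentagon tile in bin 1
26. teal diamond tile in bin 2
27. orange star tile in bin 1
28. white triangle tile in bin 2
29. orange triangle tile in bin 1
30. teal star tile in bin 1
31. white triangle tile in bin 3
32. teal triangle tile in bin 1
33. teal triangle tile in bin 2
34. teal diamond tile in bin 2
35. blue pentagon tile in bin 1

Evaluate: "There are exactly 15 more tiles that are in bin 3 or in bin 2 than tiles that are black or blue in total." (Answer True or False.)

True

There are 21 tiles in bin 3 or in bin 2.
There are 6 tiles that are black or blue.
The claim requires 21 − 6 (= 15) to equal 15, which holds.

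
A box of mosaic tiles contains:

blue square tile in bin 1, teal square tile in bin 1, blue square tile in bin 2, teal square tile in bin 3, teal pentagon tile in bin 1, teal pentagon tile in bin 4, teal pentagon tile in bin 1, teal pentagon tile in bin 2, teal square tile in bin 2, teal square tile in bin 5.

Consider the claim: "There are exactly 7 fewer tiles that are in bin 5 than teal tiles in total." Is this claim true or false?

True

There is 1 tile in bin 5.
There are 8 teal tiles.
The claim requires 8 − 1 (= 7) to equal 7, which holds.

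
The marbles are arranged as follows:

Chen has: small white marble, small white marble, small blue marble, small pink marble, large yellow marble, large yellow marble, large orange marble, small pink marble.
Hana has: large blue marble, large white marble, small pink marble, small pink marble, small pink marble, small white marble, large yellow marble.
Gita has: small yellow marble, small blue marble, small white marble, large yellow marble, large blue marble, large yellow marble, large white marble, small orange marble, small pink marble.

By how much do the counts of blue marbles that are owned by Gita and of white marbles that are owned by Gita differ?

blue marbles owned by Gita: 2. white marbles owned by Gita: 2.
|2 − 2| = 2 − 2 = 0.

0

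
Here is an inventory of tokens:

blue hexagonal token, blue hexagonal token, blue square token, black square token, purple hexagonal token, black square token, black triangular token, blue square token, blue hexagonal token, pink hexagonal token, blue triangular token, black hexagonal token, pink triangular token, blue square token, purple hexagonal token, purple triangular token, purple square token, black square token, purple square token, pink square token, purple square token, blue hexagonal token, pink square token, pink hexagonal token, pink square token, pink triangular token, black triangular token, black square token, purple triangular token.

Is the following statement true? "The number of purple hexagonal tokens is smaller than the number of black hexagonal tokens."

There are 2 purple hexagonal tokens.
There is 1 black hexagonal token.
The claim requires 2 < 1, which does not hold.

False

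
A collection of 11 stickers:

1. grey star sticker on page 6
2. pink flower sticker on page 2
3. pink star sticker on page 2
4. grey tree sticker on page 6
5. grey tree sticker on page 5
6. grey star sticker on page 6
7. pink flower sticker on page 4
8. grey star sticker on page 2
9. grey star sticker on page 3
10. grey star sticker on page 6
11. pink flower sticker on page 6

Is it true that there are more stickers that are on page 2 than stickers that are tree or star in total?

There are 3 stickers on page 2.
There are 8 stickers that are tree or star.
The claim requires 3 > 8, which does not hold.

False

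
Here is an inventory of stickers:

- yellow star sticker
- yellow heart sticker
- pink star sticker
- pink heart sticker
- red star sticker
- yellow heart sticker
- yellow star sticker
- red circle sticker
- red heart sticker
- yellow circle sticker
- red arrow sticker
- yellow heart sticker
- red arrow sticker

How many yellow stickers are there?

6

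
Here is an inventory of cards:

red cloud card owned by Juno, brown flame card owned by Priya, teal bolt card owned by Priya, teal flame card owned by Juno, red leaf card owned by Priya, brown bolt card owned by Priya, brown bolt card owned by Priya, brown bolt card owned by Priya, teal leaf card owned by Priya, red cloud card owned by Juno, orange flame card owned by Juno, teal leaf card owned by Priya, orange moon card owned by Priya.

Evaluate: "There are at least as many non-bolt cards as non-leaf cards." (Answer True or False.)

False

non-bolt cards: 9.
non-leaf cards: 10.
The claim requires 9 ≥ 10, which does not hold.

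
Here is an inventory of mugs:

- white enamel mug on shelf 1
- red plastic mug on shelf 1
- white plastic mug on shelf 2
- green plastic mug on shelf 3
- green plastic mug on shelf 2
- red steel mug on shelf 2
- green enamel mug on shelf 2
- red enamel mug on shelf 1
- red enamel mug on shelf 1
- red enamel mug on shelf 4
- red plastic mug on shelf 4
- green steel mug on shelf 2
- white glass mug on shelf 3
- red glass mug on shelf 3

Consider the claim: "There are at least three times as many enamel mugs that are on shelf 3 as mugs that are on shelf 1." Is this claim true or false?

There are 0 enamel mugs on shelf 3.
There are 4 mugs on shelf 1.
The claim requires 0 ≥ 3 × 4 = 12, which does not hold.

False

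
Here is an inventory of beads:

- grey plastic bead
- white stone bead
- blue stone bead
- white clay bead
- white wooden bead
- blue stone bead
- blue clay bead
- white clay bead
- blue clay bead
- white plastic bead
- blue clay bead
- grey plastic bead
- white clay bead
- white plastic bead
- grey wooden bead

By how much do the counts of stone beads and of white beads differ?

4

stone beads: 3. white beads: 7.
|3 − 7| = 7 − 3 = 4.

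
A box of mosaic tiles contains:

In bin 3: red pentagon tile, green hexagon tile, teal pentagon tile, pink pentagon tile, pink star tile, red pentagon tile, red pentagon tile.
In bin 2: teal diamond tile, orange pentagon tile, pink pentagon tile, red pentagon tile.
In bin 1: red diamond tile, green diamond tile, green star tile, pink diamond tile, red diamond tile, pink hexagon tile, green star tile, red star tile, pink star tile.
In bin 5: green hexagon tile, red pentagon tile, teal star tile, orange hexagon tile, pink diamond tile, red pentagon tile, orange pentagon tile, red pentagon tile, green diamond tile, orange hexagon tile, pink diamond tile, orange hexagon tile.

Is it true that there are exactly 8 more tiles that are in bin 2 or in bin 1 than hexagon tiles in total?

There are 13 tiles in bin 2 or in bin 1.
There are 6 hexagon tiles.
The claim requires 13 − 6 (= 7) to equal 8, which does not hold.

False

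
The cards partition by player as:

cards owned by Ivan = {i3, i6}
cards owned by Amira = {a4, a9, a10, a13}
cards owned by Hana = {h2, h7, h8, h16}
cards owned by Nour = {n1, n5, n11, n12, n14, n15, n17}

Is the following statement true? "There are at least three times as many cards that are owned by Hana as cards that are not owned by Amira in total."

|cards owned by Hana| = 4.
|cards that are not owned by Amira| = 13.
The claim requires 4 ≥ 3 × 13 = 39, which does not hold.

False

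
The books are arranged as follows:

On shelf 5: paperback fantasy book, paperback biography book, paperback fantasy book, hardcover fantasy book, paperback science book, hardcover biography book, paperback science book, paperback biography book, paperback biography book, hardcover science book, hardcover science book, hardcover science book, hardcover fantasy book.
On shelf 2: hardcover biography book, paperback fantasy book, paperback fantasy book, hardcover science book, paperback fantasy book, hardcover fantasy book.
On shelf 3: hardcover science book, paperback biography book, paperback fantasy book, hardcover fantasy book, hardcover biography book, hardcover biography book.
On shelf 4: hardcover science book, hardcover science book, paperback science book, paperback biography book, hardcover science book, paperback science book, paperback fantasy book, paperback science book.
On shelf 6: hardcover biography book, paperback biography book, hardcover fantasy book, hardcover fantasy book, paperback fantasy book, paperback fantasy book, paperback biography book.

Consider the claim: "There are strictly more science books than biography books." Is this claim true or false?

True

science books: 13.
biography books: 12.
The claim requires 13 > 12, which holds.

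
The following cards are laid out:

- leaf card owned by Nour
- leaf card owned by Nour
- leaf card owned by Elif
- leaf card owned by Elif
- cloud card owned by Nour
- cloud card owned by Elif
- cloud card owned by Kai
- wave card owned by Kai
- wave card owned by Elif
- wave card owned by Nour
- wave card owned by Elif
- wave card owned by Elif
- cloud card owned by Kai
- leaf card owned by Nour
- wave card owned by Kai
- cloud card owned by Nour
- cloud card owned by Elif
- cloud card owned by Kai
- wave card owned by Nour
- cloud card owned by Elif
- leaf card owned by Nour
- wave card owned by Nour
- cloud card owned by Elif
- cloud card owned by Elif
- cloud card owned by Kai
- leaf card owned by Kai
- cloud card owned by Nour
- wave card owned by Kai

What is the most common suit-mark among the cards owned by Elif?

Counts by suit-mark (restricted to cards owned by Elif): cloud 5, wave 3, leaf 2.
The maximum is 5, held uniquely by cloud.

cloud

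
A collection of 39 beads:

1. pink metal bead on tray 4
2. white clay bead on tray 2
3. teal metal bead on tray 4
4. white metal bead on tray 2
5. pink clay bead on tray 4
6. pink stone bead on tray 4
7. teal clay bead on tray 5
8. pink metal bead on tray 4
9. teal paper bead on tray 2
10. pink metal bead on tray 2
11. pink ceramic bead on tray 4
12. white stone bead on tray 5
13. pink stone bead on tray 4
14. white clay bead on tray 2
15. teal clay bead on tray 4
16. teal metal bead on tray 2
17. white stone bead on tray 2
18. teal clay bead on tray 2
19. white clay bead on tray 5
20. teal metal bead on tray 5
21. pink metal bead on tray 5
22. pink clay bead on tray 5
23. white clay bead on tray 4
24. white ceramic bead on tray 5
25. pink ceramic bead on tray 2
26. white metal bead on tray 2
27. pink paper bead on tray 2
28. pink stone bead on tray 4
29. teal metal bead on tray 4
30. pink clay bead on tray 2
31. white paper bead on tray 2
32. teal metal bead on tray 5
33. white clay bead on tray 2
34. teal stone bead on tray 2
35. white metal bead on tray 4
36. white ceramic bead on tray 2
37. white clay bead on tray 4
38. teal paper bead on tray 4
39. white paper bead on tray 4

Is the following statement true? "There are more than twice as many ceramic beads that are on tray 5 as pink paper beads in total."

False

There is 1 ceramic bead on tray 5.
There is 1 pink paper bead.
The claim requires 1 > 2 × 1 = 2, which does not hold.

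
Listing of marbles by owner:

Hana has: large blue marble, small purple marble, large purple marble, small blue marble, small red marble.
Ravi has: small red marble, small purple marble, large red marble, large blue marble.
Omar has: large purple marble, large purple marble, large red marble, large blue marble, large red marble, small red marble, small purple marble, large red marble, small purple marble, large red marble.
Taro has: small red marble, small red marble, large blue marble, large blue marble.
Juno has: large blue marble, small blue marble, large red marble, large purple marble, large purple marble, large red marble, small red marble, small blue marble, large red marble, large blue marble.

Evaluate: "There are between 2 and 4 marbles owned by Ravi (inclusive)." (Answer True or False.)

Count of marbles owned by Ravi: 4.
The claim requires 2 ≤ 4 ≤ 4, which holds.

True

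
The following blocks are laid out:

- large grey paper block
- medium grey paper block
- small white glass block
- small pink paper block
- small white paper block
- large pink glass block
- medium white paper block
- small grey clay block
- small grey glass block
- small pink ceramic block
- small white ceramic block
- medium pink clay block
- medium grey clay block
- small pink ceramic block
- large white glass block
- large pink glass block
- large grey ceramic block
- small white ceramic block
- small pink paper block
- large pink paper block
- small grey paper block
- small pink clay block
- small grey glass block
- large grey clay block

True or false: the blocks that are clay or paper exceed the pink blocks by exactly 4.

True

There are 13 blocks that are clay or paper.
There are 9 pink blocks.
The claim requires 13 − 9 (= 4) to equal 4, which holds.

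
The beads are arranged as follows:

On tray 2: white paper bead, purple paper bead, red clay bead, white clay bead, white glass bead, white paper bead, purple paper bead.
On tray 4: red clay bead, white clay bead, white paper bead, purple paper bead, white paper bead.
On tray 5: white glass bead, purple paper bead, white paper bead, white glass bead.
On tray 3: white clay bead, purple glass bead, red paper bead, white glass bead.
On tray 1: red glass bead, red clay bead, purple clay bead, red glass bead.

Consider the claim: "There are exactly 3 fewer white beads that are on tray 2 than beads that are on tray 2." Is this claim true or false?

|white beads on tray 2| = 4.
|beads on tray 2| = 7.
The claim requires 7 − 4 (= 3) to equal 3, which holds.

True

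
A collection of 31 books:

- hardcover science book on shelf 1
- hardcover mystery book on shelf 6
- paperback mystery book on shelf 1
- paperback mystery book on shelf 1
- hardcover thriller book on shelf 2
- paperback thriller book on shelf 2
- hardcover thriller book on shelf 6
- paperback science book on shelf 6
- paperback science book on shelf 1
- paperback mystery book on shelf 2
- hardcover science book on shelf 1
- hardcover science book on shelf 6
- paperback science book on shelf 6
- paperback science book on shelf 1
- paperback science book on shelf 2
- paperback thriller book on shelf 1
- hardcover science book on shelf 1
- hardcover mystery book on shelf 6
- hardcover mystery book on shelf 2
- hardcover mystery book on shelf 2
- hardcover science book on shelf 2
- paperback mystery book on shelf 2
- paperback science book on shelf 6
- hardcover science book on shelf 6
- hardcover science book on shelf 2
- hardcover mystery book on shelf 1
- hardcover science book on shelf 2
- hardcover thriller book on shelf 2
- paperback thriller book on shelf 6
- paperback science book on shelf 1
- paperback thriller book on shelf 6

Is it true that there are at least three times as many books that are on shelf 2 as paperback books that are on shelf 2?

books on shelf 2: 11.
paperback books on shelf 2: 4.
The claim requires 11 ≥ 3 × 4 = 12, which does not hold.

False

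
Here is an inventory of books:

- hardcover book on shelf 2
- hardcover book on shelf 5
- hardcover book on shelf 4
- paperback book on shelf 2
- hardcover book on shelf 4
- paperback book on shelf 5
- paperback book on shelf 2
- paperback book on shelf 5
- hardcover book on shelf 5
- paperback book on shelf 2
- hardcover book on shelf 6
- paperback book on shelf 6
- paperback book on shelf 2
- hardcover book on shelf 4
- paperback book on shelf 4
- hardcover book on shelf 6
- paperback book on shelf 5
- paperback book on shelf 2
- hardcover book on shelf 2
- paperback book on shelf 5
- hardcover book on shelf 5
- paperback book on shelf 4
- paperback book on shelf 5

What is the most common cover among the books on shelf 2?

paperback

Counts by cover (restricted to books on shelf 2): paperback 5, hardcover 2.
The maximum is 5, held uniquely by paperback.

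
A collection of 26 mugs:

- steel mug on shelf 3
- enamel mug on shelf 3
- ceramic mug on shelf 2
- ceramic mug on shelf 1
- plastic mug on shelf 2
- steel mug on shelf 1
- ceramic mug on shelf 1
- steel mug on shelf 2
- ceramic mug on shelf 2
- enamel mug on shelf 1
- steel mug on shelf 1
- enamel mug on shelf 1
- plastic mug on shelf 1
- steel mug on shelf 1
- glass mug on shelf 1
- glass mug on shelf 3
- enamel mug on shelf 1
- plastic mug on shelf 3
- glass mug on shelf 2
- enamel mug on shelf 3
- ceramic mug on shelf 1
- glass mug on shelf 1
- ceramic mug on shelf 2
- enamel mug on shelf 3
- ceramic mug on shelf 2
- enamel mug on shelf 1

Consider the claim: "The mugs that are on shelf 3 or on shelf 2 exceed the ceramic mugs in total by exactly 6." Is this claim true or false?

|mugs on shelf 3 or on shelf 2| = 13.
|ceramic mugs| = 7.
The claim requires 13 − 7 (= 6) to equal 6, which holds.

True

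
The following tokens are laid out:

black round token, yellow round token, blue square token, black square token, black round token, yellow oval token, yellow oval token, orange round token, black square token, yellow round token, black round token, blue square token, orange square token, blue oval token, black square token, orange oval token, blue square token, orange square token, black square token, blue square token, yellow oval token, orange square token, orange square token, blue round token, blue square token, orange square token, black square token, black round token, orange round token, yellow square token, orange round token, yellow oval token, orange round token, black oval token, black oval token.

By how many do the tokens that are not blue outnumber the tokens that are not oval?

1

tokens that are not blue: 28.
tokens that are not oval: 27.
28 − 27 = 1.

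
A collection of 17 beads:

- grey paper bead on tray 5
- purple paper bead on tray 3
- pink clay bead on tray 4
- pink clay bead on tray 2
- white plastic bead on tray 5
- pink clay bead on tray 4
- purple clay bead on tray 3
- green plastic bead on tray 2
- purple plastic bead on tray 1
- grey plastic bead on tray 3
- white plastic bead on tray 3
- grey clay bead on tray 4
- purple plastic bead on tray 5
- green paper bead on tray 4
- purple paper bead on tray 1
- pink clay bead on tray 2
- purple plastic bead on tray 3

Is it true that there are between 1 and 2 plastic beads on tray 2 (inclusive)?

True

There is 1 plastic bead on tray 2.
The claim requires 1 ≤ 1 ≤ 2, which holds.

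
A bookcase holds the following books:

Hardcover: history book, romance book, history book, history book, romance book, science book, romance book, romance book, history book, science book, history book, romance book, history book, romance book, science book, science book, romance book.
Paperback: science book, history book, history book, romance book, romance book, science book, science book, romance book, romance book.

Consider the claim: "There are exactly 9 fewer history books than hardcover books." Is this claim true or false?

True

history books: 8.
hardcover books: 17.
The claim requires 17 − 8 (= 9) to equal 9, which holds.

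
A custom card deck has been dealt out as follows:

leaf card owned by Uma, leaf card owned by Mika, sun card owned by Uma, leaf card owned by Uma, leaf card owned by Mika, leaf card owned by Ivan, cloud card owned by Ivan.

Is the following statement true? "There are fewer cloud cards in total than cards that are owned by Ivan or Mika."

|cloud cards| = 1.
|cards owned by Ivan or Mika| = 4.
The claim requires 1 < 4, which holds.

True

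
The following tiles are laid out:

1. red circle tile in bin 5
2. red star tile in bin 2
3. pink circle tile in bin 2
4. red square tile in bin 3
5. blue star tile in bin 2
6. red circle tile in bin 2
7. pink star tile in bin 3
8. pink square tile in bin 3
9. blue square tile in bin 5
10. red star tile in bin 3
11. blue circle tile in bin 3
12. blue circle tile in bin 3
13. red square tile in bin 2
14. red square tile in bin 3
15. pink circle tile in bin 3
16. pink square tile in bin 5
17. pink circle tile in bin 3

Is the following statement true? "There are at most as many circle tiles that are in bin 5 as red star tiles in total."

True

circle tiles in bin 5: 1.
red star tiles: 2.
The claim requires 1 ≤ 2, which holds.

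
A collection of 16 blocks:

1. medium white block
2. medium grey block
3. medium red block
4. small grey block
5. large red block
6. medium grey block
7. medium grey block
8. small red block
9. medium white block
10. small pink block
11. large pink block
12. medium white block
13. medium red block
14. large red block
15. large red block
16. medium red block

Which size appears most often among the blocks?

Counts by size: medium 9, large 4, small 3.
The maximum is 9, held uniquely by medium.

medium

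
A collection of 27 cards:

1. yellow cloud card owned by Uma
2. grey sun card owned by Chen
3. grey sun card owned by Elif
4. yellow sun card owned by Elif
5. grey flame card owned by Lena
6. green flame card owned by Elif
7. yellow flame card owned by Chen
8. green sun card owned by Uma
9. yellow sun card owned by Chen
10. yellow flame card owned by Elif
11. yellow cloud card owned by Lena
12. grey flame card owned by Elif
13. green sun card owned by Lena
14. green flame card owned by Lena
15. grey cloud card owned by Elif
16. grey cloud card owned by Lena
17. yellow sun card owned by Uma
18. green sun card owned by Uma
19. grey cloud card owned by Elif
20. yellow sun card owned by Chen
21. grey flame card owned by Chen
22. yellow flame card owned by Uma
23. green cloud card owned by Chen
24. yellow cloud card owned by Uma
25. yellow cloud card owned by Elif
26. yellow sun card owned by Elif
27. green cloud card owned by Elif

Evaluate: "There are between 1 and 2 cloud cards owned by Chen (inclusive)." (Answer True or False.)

True

Count of cloud cards owned by Chen: 1.
The claim requires 1 ≤ 1 ≤ 2, which holds.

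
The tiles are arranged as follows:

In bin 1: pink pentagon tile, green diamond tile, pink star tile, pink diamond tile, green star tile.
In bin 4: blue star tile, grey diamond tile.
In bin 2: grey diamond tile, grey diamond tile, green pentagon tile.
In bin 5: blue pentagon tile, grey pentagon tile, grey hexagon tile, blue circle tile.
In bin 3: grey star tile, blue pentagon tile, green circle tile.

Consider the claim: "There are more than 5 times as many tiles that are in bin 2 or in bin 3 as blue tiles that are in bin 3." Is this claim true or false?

True

tiles in bin 2 or in bin 3: 6.
blue tiles in bin 3: 1.
The claim requires 6 > 5 × 1 = 5, which holds.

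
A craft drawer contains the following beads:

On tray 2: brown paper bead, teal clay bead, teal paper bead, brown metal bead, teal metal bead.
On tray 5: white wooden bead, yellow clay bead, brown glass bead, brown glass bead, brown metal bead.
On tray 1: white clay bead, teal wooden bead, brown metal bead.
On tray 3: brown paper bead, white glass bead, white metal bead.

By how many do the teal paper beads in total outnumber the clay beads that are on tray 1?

teal paper beads: 1.
clay beads on tray 1: 1.
1 − 1 = 0.

0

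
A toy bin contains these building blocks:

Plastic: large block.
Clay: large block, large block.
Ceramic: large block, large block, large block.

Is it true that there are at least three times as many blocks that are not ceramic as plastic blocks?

|blocks that are not ceramic| = 3.
|plastic blocks| = 1.
The claim requires 3 ≥ 3 × 1 = 3, which holds.

True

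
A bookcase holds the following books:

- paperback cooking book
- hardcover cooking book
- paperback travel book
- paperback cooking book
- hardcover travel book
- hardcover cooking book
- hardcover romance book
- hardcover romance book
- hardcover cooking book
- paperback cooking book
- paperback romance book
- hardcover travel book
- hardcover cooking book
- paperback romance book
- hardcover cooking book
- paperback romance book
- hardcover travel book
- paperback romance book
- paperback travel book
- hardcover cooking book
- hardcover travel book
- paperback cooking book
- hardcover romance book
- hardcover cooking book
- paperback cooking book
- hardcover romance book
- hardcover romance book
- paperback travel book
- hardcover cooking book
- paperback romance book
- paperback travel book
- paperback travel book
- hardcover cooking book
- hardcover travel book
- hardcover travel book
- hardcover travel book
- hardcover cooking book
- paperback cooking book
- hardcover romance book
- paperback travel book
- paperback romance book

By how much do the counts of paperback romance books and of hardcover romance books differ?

paperback romance books: 6. hardcover romance books: 6.
|6 − 6| = 6 − 6 = 0.

0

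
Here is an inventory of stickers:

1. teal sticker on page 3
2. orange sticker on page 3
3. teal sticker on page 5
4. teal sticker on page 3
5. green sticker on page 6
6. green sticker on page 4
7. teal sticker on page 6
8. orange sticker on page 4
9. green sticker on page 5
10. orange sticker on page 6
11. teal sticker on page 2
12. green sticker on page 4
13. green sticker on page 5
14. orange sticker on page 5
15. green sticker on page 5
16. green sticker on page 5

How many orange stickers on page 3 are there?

1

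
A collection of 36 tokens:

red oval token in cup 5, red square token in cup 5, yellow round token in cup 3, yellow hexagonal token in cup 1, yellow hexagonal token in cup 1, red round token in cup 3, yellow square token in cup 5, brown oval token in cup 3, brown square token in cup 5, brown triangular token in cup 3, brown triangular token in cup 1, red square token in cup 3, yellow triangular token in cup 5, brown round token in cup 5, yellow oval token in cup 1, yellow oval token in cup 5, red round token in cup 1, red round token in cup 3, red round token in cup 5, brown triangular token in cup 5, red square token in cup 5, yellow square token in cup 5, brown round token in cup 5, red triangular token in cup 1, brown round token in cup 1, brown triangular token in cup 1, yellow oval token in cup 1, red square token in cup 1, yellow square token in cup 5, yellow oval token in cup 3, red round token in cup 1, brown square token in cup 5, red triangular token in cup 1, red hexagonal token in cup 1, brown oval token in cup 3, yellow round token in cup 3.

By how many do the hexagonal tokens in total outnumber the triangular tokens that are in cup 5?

hexagonal tokens: 3.
triangular tokens in cup 5: 2.
3 − 2 = 1.

1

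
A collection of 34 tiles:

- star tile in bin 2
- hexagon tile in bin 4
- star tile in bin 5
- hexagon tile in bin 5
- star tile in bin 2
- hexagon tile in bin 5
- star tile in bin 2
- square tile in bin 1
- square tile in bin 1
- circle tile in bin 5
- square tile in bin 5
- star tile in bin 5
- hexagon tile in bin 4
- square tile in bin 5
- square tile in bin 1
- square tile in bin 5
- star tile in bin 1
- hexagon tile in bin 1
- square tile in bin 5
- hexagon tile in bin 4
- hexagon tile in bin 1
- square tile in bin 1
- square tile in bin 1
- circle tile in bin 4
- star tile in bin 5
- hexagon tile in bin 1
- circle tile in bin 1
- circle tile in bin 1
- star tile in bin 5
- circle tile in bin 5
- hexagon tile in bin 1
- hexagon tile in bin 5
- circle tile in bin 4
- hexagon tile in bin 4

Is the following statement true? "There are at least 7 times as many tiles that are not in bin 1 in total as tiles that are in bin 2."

There are 22 tiles that are not in bin 1.
There are 3 tiles in bin 2.
The claim requires 22 ≥ 7 × 3 = 21, which holds.

True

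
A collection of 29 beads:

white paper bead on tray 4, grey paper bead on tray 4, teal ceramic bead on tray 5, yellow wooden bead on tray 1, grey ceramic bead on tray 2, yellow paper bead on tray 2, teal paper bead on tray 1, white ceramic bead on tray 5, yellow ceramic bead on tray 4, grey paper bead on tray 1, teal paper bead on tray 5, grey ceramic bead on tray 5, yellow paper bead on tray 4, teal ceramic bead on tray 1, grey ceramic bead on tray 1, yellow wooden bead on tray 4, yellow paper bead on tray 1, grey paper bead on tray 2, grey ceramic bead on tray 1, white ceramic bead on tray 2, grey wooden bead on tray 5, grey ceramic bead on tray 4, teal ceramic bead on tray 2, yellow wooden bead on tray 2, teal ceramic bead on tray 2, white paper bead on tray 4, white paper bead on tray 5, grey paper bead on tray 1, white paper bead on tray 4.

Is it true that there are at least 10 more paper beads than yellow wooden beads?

paper beads: 13.
yellow wooden beads: 3.
The claim requires 13 − 3 = 10 ≥ 10, which holds.

True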